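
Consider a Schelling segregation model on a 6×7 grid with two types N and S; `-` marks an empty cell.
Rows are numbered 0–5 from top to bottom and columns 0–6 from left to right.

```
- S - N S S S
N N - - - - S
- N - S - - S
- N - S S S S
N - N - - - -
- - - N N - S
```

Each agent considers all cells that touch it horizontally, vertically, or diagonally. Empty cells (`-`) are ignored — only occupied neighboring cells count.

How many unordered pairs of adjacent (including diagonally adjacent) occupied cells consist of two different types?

4

Scan each occupied cell's neighbors to the right and below (and the two forward diagonals) so each pair is counted once.
Row 0: S(0,1)–N(1,1)≠ S(0,1)–N(1,0)≠ N(0,3)–S(0,4)≠ S(0,4)–S(0,5)= S(0,5)–S(0,6)= S(0,5)–S(1,6)= S(0,6)–S(1,6)=  → 3/7 unlike.
Row 1: N(1,0)–N(1,1)= N(1,0)–N(2,1)= N(1,1)–N(2,1)= S(1,6)–S(2,6)=  → 0/4 unlike.
Row 2: N(2,1)–N(3,1)= S(2,3)–S(3,3)= S(2,3)–S(3,4)= S(2,6)–S(3,6)= S(2,6)–S(3,5)=  → 0/5 unlike.
Row 3: N(3,1)–N(4,2)= N(3,1)–N(4,0)= S(3,3)–S(3,4)= S(3,3)–N(4,2)≠ S(3,4)–S(3,5)= S(3,5)–S(3,6)=  → 1/6 unlike.
Row 4: N(4,2)–N(5,3)=  → 0/1 unlike.
Row 5: N(5,3)–N(5,4)=  → 0/1 unlike.
Total adjacent occupied pairs: 24; unlike-type pairs: 4.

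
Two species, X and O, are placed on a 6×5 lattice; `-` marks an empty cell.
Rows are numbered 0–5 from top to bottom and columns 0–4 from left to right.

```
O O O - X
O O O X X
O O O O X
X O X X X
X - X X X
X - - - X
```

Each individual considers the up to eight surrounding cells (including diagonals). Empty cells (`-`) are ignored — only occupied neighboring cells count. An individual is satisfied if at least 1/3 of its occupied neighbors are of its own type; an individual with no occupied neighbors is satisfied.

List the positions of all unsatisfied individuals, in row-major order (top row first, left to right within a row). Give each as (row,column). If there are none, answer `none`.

Row 0: (0,0)O 3/3 satisfied · (0,1)O 5/5 satisfied · (0,2)O 3/4 satisfied · (0,4)X 2/2 satisfied
Row 1: (1,0)O 5/5 satisfied · (1,1)O 8/8 satisfied · (1,2)O 6/7 satisfied · (1,3)X 3/7 satisfied · (1,4)X 3/4 satisfied
Row 2: (2,0)O 4/5 satisfied · (2,1)O 6/8 satisfied · (2,2)O 5/8 satisfied · (2,3)O 2/8 not · (2,4)X 4/5 satisfied
Row 3: (3,0)X 1/4 not · (3,1)O 3/7 satisfied · (3,2)X 3/7 satisfied · (3,3)X 6/8 satisfied · (3,4)X 4/5 satisfied
Row 4: (4,0)X 2/3 satisfied · (4,2)X 3/4 satisfied · (4,3)X 6/6 satisfied · (4,4)X 4/4 satisfied
Row 5: (5,0)X 1/1 satisfied · (5,4)X 2/2 satisfied

(2,3), (3,0)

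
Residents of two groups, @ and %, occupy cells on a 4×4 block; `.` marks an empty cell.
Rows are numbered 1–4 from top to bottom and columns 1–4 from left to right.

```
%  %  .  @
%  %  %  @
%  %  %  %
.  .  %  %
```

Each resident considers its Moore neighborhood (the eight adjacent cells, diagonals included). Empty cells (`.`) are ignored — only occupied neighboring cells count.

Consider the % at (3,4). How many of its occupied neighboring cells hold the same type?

Occupied neighbors of (3,4): (2,3)=%, (2,4)=@, (3,3)=%, (4,3)=%, (4,4)=%.
Same type (%): 4 of 5.

4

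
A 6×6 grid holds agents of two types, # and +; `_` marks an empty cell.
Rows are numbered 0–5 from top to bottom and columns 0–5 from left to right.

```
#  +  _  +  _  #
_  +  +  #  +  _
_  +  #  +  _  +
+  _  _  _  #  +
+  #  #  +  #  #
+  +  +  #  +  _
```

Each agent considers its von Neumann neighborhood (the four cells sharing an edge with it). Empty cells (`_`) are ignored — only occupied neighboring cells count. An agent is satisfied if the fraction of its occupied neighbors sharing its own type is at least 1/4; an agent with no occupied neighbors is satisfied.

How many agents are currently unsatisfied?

Row 0: (0,0)# 0/1 not · (0,1)+ 1/2 satisfied · (0,3)+ 0/1 not · (0,5)# 0/0 satisfied
Row 1: (1,1)+ 3/3 satisfied · (1,2)+ 1/3 satisfied · (1,3)# 0/4 not · (1,4)+ 0/1 not
Row 2: (2,1)+ 1/2 satisfied · (2,2)# 0/3 not · (2,3)+ 0/2 not · (2,5)+ 1/1 satisfied
Row 3: (3,0)+ 1/1 satisfied · (3,4)# 1/2 satisfied · (3,5)+ 1/3 satisfied
Row 4: (4,0)+ 2/3 satisfied · (4,1)# 1/3 satisfied · (4,2)# 1/3 satisfied · (4,3)+ 0/3 not · (4,4)# 2/4 satisfied · (4,5)# 1/2 satisfied
Row 5: (5,0)+ 2/2 satisfied · (5,1)+ 2/3 satisfied · (5,2)+ 1/3 satisfied · (5,3)# 0/3 not · (5,4)+ 0/2 not
Unsatisfied: (0,0), (0,3), (1,3), (1,4), (2,2), (2,3), (4,3), (5,3), (5,4) — 9 in total.

9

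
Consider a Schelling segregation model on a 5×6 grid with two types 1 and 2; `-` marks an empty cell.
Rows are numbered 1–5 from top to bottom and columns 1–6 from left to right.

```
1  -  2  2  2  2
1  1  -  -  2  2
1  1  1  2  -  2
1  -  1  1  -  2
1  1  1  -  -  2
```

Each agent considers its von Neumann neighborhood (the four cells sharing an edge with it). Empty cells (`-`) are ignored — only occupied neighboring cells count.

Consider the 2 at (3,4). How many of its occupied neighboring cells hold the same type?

0

Occupied neighbors of (3,4): (4,4)=1, (3,3)=1.
Same type (2): 0 of 2.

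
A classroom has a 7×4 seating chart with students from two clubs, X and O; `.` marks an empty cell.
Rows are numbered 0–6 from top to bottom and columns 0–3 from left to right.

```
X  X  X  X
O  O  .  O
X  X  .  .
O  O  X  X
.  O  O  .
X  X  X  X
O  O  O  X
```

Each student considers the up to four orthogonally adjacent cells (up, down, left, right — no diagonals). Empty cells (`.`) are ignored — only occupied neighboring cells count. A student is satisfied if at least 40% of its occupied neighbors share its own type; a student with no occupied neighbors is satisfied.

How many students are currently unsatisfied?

8

(0,0)X 1/2 satisfied
(0,1)X 2/3 satisfied
(0,2)X 2/2 satisfied
(0,3)X 1/2 satisfied
(1,0)O 1/3 not
(1,1)O 1/3 not
(1,3)O 0/1 not
(2,0)X 1/3 not
(2,1)X 1/3 not
(3,0)O 1/2 satisfied
(3,1)O 2/4 satisfied
(3,2)X 1/3 not
(3,3)X 1/1 satisfied
(4,1)O 2/3 satisfied
(4,2)O 1/3 not
(5,0)X 1/2 satisfied
(5,1)X 2/4 satisfied
(5,2)X 2/4 satisfied
(5,3)X 2/2 satisfied
(6,0)O 1/2 satisfied
(6,1)O 2/3 satisfied
(6,2)O 1/3 not
(6,3)X 1/2 satisfied
Unsatisfied: (1,0), (1,1), (1,3), (2,0), (2,1), (3,2), (4,2), (6,2) — 8 in total.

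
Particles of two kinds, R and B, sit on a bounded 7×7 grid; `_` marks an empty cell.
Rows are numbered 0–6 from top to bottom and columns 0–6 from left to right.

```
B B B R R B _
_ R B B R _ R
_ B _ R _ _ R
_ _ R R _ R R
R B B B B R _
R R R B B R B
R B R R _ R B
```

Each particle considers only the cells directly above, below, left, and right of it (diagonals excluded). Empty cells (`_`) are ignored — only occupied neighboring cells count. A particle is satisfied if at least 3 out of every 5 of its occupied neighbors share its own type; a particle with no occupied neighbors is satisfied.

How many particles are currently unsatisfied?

Row 0: (0,0)B 1/1 ok · (0,1)B 2/3 ok · (0,2)B 2/3 ok · (0,3)R 1/3 unhappy · (0,4)R 2/3 ok · (0,5)B 0/1 unhappy
Row 1: (1,1)R 0/3 unhappy · (1,2)B 2/3 ok · (1,3)B 1/4 unhappy · (1,4)R 1/2 unhappy · (1,6)R 1/1 ok
Row 2: (2,1)B 0/1 unhappy · (2,3)R 1/2 unhappy · (2,6)R 2/2 ok
Row 3: (3,2)R 1/2 unhappy · (3,3)R 2/3 ok · (3,5)R 2/2 ok · (3,6)R 2/2 ok
Row 4: (4,0)R 1/2 unhappy · (4,1)B 1/3 unhappy · (4,2)B 2/4 unhappy · (4,3)B 3/4 ok · (4,4)B 2/3 ok · (4,5)R 2/3 ok
Row 5: (5,0)R 3/3 ok · (5,1)R 2/4 unhappy · (5,2)R 2/4 unhappy · (5,3)B 2/4 unhappy · (5,4)B 2/3 ok · (5,5)R 2/4 unhappy · (5,6)B 1/2 unhappy
Row 6: (6,0)R 1/2 unhappy · (6,1)B 0/3 unhappy · (6,2)R 2/3 ok · (6,3)R 1/2 unhappy · (6,5)R 1/2 unhappy · (6,6)B 1/2 unhappy
Unsatisfied: (0,3), (0,5), (1,1), (1,3), (1,4), (2,1), (2,3), (3,2), (4,0), (4,1), (4,2), (5,1), (5,2), (5,3), (5,5), (5,6), (6,0), (6,1), (6,3), (6,5), (6,6) — 21 in total.

21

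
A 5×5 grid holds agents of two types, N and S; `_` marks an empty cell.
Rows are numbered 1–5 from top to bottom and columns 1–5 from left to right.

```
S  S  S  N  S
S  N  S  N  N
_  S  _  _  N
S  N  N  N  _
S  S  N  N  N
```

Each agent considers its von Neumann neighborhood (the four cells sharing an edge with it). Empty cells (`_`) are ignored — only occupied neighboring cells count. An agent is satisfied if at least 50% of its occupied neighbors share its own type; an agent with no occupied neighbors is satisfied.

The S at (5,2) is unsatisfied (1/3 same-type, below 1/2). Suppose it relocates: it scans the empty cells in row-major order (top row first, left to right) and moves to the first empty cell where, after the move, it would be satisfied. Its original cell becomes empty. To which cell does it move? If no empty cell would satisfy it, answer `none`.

Vacating (5,2). Empty cells in order:
  (3,1): 3/3 same-type → satisfied — stop here.

(3,1)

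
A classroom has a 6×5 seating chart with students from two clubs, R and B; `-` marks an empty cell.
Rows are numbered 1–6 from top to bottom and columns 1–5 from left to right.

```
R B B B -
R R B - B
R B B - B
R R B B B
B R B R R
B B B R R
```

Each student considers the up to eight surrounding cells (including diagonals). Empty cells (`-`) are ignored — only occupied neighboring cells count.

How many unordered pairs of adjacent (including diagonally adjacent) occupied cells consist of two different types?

31

Scan each occupied cell's neighbors to the right and below (and the two forward diagonals) so each pair is counted once.
From row 1: 4 unlike of 12 pairs (running 4/12).
From row 2: 4 unlike of 10 pairs (running 8/22).
From row 3: 4 unlike of 12 pairs (running 12/34).
From row 4: 10 unlike of 17 pairs (running 22/51).
From row 5: 8 unlike of 17 pairs (running 30/68).
From row 6: 1 unlike of 4 pairs (running 31/72).
Total adjacent occupied pairs: 72; unlike-type pairs: 31.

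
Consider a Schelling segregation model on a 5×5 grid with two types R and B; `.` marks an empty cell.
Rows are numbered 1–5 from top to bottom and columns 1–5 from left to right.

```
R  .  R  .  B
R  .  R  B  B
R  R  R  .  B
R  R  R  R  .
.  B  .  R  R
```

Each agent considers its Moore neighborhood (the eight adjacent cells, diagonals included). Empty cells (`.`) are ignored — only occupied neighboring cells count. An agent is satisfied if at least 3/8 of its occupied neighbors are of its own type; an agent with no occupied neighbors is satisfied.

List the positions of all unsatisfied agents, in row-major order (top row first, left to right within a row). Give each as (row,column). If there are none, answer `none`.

Row 1: (1,1)R 1/1 ✓ · (1,3)R 1/2 ✓ · (1,5)B 2/2 ✓
Row 2: (2,1)R 3/3 ✓ · (2,3)R 3/4 ✓ · (2,4)B 3/6 ✓ · (2,5)B 3/3 ✓
Row 3: (3,1)R 4/4 ✓ · (3,2)R 7/7 ✓ · (3,3)R 5/6 ✓ · (3,5)B 2/3 ✓
Row 4: (4,1)R 3/4 ✓ · (4,2)R 5/6 ✓ · (4,3)R 5/6 ✓ · (4,4)R 4/5 ✓
Row 5: (5,2)B 0/3 ✗ · (5,4)R 3/3 ✓ · (5,5)R 2/2 ✓

(5,2)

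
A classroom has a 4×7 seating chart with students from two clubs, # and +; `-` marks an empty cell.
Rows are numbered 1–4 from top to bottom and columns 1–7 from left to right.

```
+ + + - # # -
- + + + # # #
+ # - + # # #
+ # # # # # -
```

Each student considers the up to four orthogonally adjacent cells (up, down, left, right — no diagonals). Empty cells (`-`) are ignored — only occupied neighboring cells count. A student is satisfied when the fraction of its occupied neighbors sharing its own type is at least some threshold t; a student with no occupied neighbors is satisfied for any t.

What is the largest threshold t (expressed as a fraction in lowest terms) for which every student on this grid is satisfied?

(1,1)+ 1/1
(1,2)+ 3/3
(1,3)+ 2/2
(1,5)# 2/2
(1,6)# 2/2
(2,2)+ 2/3
(2,3)+ 3/3
(2,4)+ 2/3
(2,5)# 3/4
(2,6)# 4/4
(2,7)# 2/2
(3,1)+ 1/2
(3,2)# 1/3
(3,4)+ 1/3
(3,5)# 3/4
(3,6)# 4/4
(3,7)# 2/2
(4,1)+ 1/2
(4,2)# 2/3
(4,3)# 2/2
(4,4)# 2/3
(4,5)# 3/3
(4,6)# 2/2
The smallest same-type fraction is 1/3 at (3,2), which reduces to 1/3. Any threshold above that leaves this student unsatisfied.

1/3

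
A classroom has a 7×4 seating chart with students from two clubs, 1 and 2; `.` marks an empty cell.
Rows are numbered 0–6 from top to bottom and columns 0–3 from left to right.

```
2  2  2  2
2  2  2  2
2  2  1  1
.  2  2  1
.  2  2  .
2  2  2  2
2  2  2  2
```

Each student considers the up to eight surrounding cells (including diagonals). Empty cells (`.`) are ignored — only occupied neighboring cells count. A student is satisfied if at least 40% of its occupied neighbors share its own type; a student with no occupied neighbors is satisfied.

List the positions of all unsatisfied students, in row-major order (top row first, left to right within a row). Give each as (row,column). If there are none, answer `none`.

(2,2)

Row 0: (0,0)2 3/3 ✓ · (0,1)2 5/5 ✓ · (0,2)2 5/5 ✓ · (0,3)2 3/3 ✓
Row 1: (1,0)2 5/5 ✓ · (1,1)2 7/8 ✓ · (1,2)2 6/8 ✓ · (1,3)2 3/5 ✓
Row 2: (2,0)2 4/4 ✓ · (2,1)2 6/7 ✓ · (2,2)1 2/8 ✗ · (2,3)1 2/5 ✓
Row 3: (3,1)2 5/6 ✓ · (3,2)2 4/7 ✓ · (3,3)1 2/4 ✓
Row 4: (4,1)2 6/6 ✓ · (4,2)2 6/7 ✓
Row 5: (5,0)2 4/4 ✓ · (5,1)2 7/7 ✓ · (5,2)2 7/7 ✓ · (5,3)2 4/4 ✓
Row 6: (6,0)2 3/3 ✓ · (6,1)2 5/5 ✓ · (6,2)2 5/5 ✓ · (6,3)2 3/3 ✓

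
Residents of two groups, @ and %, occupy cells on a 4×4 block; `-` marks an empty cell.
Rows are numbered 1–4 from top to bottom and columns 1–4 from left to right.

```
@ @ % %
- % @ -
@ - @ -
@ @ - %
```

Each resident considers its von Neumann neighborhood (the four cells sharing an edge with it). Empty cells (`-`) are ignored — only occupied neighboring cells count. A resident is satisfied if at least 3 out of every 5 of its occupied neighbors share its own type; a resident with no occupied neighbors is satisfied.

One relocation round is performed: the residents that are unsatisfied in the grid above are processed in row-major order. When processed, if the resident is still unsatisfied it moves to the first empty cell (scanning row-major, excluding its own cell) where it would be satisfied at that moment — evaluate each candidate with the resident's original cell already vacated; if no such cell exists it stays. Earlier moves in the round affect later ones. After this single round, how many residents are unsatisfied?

Initially unsatisfied (in order): (1,2), (1,3), (2,2), (2,3).
  (1,2) → (2,1).
  (1,3): no empty cell satisfies it; stays.
  (2,2): no empty cell satisfies it; stays.
  (2,3) → (3,2).
Resulting grid:
@ - % %
@ % - -
@ @ @ -
@ @ - %
Unsatisfied now: (2,2).

1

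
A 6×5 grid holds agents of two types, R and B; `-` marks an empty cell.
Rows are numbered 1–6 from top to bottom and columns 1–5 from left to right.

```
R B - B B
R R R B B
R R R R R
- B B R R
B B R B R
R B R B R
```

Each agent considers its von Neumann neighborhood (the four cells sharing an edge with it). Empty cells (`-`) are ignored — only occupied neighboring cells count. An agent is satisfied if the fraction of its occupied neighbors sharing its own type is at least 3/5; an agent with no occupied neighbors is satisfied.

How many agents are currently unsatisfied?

Row 1: (1,1)R 1/2 ✗ · (1,2)B 0/2 ✗ · (1,4)B 2/2 ✓ · (1,5)B 2/2 ✓
Row 2: (2,1)R 3/3 ✓ · (2,2)R 3/4 ✓ · (2,3)R 2/3 ✓ · (2,4)B 2/4 ✗ · (2,5)B 2/3 ✓
Row 3: (3,1)R 2/2 ✓ · (3,2)R 3/4 ✓ · (3,3)R 3/4 ✓ · (3,4)R 3/4 ✓ · (3,5)R 2/3 ✓
Row 4: (4,2)B 2/3 ✓ · (4,3)B 1/4 ✗ · (4,4)R 2/4 ✗ · (4,5)R 3/3 ✓
Row 5: (5,1)B 1/2 ✗ · (5,2)B 3/4 ✓ · (5,3)R 1/4 ✗ · (5,4)B 1/4 ✗ · (5,5)R 2/3 ✓
Row 6: (6,1)R 0/2 ✗ · (6,2)B 1/3 ✗ · (6,3)R 1/3 ✗ · (6,4)B 1/3 ✗ · (6,5)R 1/2 ✗
Unsatisfied: (1,1), (1,2), (2,4), (4,3), (4,4), (5,1), (5,3), (5,4), (6,1), (6,2), (6,3), (6,4), (6,5) — 13 in total.

13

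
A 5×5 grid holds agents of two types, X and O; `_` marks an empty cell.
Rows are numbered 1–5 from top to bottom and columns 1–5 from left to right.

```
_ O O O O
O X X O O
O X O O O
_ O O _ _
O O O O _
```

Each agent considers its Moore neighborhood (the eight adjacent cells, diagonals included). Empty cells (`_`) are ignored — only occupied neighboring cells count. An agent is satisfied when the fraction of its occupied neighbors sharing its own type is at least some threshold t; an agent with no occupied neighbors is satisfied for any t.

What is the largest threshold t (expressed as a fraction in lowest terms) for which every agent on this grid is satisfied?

Row 1: (1,2)O 2/4 · (1,3)O 3/5 · (1,4)O 4/5 · (1,5)O 3/3
Row 2: (2,1)O 2/4 · (2,2)X 2/7 · (2,3)X 2/8 · (2,4)O 7/8 · (2,5)O 5/5
Row 3: (3,1)O 2/4 · (3,2)X 2/7 · (3,3)O 4/7 · (3,4)O 5/6 · (3,5)O 3/3
Row 4: (4,2)O 6/7 · (4,3)O 6/7
Row 5: (5,1)O 2/2 · (5,2)O 4/4 · (5,3)O 4/4 · (5,4)O 2/2
The smallest same-type fraction is 2/8 at (2,3), which reduces to 1/4. Any threshold above that leaves this agent unsatisfied.

1/4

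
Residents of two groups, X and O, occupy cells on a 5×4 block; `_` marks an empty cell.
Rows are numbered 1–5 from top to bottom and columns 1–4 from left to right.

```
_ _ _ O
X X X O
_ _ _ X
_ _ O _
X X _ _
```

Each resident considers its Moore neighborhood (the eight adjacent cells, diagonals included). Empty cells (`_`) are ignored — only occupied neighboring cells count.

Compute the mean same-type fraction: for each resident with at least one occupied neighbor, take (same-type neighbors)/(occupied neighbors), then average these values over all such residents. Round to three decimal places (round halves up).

Row 1: (1,4)O 1/2
Row 2: (2,1)X 1/1 · (2,2)X 2/2 · (2,3)X 2/4 · (2,4)O 1/3
Row 3: (3,4)X 1/3
Row 4: (4,3)O 0/2
Row 5: (5,1)X 1/1 · (5,2)X 1/2
Sum over 9 residents: 1/2 + 1/1 + 2/2 + 2/4 + 1/3 + 1/3 + 0/2 + 1/1 + 1/2 = 31/6; mean = 31/6 ÷ 9 = 31/54 = 0.574074… → 0.574.

0.574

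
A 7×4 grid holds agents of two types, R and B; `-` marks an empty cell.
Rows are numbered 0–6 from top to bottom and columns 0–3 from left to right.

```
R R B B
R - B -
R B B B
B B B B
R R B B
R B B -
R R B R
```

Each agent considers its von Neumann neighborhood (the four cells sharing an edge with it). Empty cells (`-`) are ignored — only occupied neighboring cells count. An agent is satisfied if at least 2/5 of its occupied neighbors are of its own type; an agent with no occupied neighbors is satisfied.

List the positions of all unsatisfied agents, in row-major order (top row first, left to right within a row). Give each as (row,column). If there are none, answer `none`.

(2,0), (3,0), (4,1), (5,1), (6,1), (6,2), (6,3)

(0,0)R 2/2 satisfied
(0,1)R 1/2 satisfied
(0,2)B 2/3 satisfied
(0,3)B 1/1 satisfied
(1,0)R 2/2 satisfied
(1,2)B 2/2 satisfied
(2,0)R 1/3 not
(2,1)B 2/3 satisfied
(2,2)B 4/4 satisfied
(2,3)B 2/2 satisfied
(3,0)B 1/3 not
(3,1)B 3/4 satisfied
(3,2)B 4/4 satisfied
(3,3)B 3/3 satisfied
(4,0)R 2/3 satisfied
(4,1)R 1/4 not
(4,2)B 3/4 satisfied
(4,3)B 2/2 satisfied
(5,0)R 2/3 satisfied
(5,1)B 1/4 not
(5,2)B 3/3 satisfied
(6,0)R 2/2 satisfied
(6,1)R 1/3 not
(6,2)B 1/3 not
(6,3)R 0/1 not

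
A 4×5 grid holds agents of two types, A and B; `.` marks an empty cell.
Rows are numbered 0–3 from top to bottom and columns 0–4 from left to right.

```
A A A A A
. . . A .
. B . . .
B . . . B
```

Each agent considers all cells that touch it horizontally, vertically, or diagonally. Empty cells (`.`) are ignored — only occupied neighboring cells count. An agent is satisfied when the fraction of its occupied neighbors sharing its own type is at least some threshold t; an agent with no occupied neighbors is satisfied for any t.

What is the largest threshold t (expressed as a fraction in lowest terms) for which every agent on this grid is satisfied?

(0,0)A 1/1
(0,1)A 2/2
(0,2)A 3/3
(0,3)A 3/3
(0,4)A 2/2
(1,3)A 3/3
(2,1)B 1/1
(3,0)B 1/1
(3,4)B — no occupied neighbors
The smallest same-type fraction is 1/1 at (0,0), which reduces to 1/1. Any threshold above that leaves this agent unsatisfied.

1/1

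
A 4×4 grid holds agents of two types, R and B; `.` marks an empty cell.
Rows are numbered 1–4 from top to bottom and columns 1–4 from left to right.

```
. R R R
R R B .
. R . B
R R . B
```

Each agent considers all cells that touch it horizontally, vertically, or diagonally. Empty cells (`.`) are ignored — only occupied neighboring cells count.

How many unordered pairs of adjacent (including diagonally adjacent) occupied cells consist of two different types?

5

Scan each occupied cell's neighbors to the right and below (and the two forward diagonals) so each pair is counted once.
Row 1: R(1,2)–R(1,3)= R(1,2)–R(2,2)= R(1,2)–B(2,3)≠ R(1,2)–R(2,1)= R(1,3)–R(1,4)= R(1,3)–B(2,3)≠ R(1,3)–R(2,2)= R(1,4)–B(2,3)≠  → 3/8 unlike.
Row 2: R(2,1)–R(2,2)= R(2,1)–R(3,2)= R(2,2)–B(2,3)≠ R(2,2)–R(3,2)= B(2,3)–B(3,4)= B(2,3)–R(3,2)≠  → 2/6 unlike.
Row 3: R(3,2)–R(4,2)= R(3,2)–R(4,1)= B(3,4)–B(4,4)=  → 0/3 unlike.
Row 4: R(4,1)–R(4,2)=  → 0/1 unlike.
Total adjacent occupied pairs: 18; unlike-type pairs: 5.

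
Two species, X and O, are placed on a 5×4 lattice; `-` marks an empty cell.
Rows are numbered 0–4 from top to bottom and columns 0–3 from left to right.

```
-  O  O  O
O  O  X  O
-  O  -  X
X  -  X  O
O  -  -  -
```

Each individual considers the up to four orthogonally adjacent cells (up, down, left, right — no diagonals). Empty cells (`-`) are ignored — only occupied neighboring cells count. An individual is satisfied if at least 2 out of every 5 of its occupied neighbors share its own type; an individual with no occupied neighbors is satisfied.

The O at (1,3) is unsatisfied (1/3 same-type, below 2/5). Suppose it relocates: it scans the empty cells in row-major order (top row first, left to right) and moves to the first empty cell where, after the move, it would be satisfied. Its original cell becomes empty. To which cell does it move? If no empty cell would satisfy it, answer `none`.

Vacating (1,3). Empty cells in order:
  (0,0): 2/2 same-type → satisfied — stop here.

(0,0)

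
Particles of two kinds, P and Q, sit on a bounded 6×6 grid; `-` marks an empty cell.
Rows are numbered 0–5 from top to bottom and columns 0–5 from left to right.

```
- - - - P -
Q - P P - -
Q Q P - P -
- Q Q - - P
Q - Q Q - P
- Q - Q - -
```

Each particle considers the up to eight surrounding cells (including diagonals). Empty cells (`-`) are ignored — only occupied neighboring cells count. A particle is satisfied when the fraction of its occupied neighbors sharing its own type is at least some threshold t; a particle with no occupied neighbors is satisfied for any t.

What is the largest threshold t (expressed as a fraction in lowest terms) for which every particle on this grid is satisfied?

2/5

Row 0: (0,4)P 1/1
Row 1: (1,0)Q 2/2 · (1,2)P 2/3 · (1,3)P 4/4
Row 2: (2,0)Q 3/3 · (2,1)Q 4/6 · (2,2)P 2/5 · (2,4)P 2/2
Row 3: (3,1)Q 5/6 · (3,2)Q 4/5 · (3,5)P 2/2
Row 4: (4,0)Q 2/2 · (4,2)Q 5/5 · (4,3)Q 3/3 · (4,5)P 1/1
Row 5: (5,1)Q 2/2 · (5,3)Q 2/2
The smallest same-type fraction is 2/5 at (2,2), which reduces to 2/5. Any threshold above that leaves this particle unsatisfied.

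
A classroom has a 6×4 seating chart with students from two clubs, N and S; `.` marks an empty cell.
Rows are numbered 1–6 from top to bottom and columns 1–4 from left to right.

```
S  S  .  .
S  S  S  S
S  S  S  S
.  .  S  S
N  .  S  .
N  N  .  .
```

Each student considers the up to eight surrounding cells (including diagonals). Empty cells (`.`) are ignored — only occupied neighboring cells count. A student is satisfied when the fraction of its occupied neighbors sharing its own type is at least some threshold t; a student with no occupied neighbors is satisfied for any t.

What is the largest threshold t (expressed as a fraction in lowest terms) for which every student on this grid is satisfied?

2/3

(1,1)S 3/3
(1,2)S 4/4
(2,1)S 5/5
(2,2)S 7/7
(2,3)S 6/6
(2,4)S 3/3
(3,1)S 3/3
(3,2)S 6/6
(3,3)S 7/7
(3,4)S 5/5
(4,3)S 5/5
(4,4)S 4/4
(5,1)N 2/2
(5,3)S 2/3
(6,1)N 2/2
(6,2)N 2/3
The smallest same-type fraction is 2/3 at (5,3), which reduces to 2/3. Any threshold above that leaves this student unsatisfied.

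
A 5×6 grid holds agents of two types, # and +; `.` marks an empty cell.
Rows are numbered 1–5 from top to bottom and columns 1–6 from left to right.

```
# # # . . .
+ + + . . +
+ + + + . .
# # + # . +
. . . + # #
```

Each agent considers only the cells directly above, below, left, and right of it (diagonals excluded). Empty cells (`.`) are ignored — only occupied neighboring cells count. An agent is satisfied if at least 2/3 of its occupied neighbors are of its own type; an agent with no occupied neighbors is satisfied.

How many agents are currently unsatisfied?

Row 1: (1,1)# 1/2 unhappy · (1,2)# 2/3 ok · (1,3)# 1/2 unhappy
Row 2: (2,1)+ 2/3 ok · (2,2)+ 3/4 ok · (2,3)+ 2/3 ok · (2,6)+ 0/0 ok
Row 3: (3,1)+ 2/3 ok · (3,2)+ 3/4 ok · (3,3)+ 4/4 ok · (3,4)+ 1/2 unhappy
Row 4: (4,1)# 1/2 unhappy · (4,2)# 1/3 unhappy · (4,3)+ 1/3 unhappy · (4,4)# 0/3 unhappy · (4,6)+ 0/1 unhappy
Row 5: (5,4)+ 0/2 unhappy · (5,5)# 1/2 unhappy · (5,6)# 1/2 unhappy
Unsatisfied: (1,1), (1,3), (3,4), (4,1), (4,2), (4,3), (4,4), (4,6), (5,4), (5,5), (5,6) — 11 in total.

11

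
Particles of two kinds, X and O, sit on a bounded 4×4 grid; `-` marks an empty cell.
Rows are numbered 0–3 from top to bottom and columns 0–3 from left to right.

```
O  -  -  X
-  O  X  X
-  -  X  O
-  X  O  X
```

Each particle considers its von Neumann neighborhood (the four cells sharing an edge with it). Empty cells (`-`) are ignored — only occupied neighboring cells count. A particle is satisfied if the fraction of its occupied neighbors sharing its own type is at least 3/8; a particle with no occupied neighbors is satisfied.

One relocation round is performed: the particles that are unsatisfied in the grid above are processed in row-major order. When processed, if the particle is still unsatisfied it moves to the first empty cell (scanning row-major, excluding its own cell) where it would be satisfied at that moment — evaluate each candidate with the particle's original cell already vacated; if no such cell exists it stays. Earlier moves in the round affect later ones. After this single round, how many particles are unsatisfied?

Initially unsatisfied (in order): (1,1), (2,2), (2,3), (3,1), (3,2), (3,3).
  (1,1) → (0,1).
  (2,2) → (0,2).
  (2,3) → (1,0).
  (3,1) → (2,1).
  (3,2) → (1,1).
  (3,3): now satisfied by earlier moves; stays.
Resulting grid:
O O X X
O O X X
- X - -
- - - X
Unsatisfied now: (2,1).

1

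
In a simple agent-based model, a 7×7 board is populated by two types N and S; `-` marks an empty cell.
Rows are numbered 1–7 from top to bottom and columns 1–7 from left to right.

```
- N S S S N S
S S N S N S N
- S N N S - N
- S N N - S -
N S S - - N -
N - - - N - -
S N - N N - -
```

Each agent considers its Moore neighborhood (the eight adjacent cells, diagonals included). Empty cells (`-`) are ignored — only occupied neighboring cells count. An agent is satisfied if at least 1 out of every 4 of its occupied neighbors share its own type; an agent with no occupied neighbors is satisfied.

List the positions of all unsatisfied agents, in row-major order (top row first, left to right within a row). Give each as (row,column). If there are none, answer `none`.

(7,1)

(1,2)N 1/4 ok
(1,3)S 3/5 ok
(1,4)S 3/5 ok
(1,5)S 3/5 ok
(1,6)N 2/5 ok
(1,7)S 1/3 ok
(2,1)S 2/3 ok
(2,2)S 3/6 ok
(2,3)N 3/8 ok
(2,4)S 4/8 ok
(2,5)N 2/7 ok
(2,6)S 3/7 ok
(2,7)N 2/4 ok
(3,2)S 3/6 ok
(3,3)N 4/8 ok
(3,4)N 5/7 ok
(3,5)S 3/6 ok
(3,7)N 1/3 ok
(4,2)S 3/6 ok
(4,3)N 3/7 ok
(4,4)N 3/5 ok
(4,6)S 1/3 ok
(5,1)N 1/3 ok
(5,2)S 2/5 ok
(5,3)S 2/4 ok
(5,6)N 1/2 ok
(6,1)N 2/4 ok
(6,5)N 3/3 ok
(7,1)S 0/2 unhappy
(7,2)N 1/2 ok
(7,4)N 2/2 ok
(7,5)N 2/2 ok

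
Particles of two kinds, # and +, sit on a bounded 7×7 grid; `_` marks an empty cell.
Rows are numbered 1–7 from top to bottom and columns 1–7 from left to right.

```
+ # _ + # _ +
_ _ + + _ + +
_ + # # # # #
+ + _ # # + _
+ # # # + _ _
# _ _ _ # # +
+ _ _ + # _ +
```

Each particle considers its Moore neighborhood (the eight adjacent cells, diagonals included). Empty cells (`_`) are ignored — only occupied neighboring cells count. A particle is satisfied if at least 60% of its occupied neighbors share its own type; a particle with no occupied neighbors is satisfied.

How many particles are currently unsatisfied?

22

(1,1)+ 0/1 unhappy
(1,2)# 0/2 unhappy
(1,4)+ 2/3 ok
(1,5)# 0/3 unhappy
(1,7)+ 2/2 ok
(2,3)+ 3/6 unhappy
(2,4)+ 2/6 unhappy
(2,6)+ 2/6 unhappy
(2,7)+ 2/4 unhappy
(3,2)+ 3/4 ok
(3,3)# 2/6 unhappy
(3,4)# 4/6 ok
(3,5)# 4/7 unhappy
(3,6)# 3/6 unhappy
(3,7)# 1/4 unhappy
(4,1)+ 3/4 ok
(4,2)+ 3/6 unhappy
(4,4)# 6/7 ok
(4,5)# 5/7 ok
(4,6)+ 1/5 unhappy
(5,1)+ 2/4 unhappy
(5,2)# 2/5 unhappy
(5,3)# 3/4 ok
(5,4)# 4/5 ok
(5,5)+ 1/6 unhappy
(6,1)# 1/3 unhappy
(6,5)# 3/5 ok
(6,6)# 2/5 unhappy
(6,7)+ 1/2 unhappy
(7,1)+ 0/1 unhappy
(7,4)+ 0/2 unhappy
(7,5)# 2/3 ok
(7,7)+ 1/2 unhappy
Unsatisfied: (1,1), (1,2), (1,5), (2,3), (2,4), (2,6), (2,7), (3,3), (3,5), (3,6), (3,7), (4,2), (4,6), (5,1), (5,2), (5,5), (6,1), (6,6), (6,7), (7,1), (7,4), (7,7) — 22 in total.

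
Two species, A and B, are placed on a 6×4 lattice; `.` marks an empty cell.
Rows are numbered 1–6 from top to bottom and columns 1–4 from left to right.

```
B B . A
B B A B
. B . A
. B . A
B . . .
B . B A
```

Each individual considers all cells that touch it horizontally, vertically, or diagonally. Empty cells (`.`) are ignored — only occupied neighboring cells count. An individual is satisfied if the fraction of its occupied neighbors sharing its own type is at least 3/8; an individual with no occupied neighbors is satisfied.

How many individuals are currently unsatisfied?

(1,1)B 3/3 satisfied
(1,2)B 3/4 satisfied
(1,4)A 1/2 satisfied
(2,1)B 4/4 satisfied
(2,2)B 4/5 satisfied
(2,3)A 2/6 not
(2,4)B 0/3 not
(3,2)B 3/4 satisfied
(3,4)A 2/3 satisfied
(4,2)B 2/2 satisfied
(4,4)A 1/1 satisfied
(5,1)B 2/2 satisfied
(6,1)B 1/1 satisfied
(6,3)B 0/1 not
(6,4)A 0/1 not
Unsatisfied: (2,3), (2,4), (6,3), (6,4) — 4 in total.

4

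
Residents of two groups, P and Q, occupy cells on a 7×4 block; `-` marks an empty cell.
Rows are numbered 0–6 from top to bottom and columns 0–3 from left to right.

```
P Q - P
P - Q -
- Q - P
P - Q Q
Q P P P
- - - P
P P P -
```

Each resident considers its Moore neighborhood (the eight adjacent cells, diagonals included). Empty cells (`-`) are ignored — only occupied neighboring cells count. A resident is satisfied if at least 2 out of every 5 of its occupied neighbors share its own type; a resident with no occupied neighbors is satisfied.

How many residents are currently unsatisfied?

8

(0,0)P 1/2 ✓
(0,1)Q 1/3 ✗
(0,3)P 0/1 ✗
(1,0)P 1/3 ✗
(1,2)Q 2/4 ✓
(2,1)Q 2/4 ✓
(2,3)P 0/3 ✗
(3,0)P 1/3 ✗
(3,2)Q 2/6 ✗
(3,3)Q 1/4 ✗
(4,0)Q 0/2 ✗
(4,1)P 2/4 ✓
(4,2)P 3/5 ✓
(4,3)P 2/4 ✓
(5,3)P 3/3 ✓
(6,0)P 1/1 ✓
(6,1)P 2/2 ✓
(6,2)P 2/2 ✓
Unsatisfied: (0,1), (0,3), (1,0), (2,3), (3,0), (3,2), (3,3), (4,0) — 8 in total.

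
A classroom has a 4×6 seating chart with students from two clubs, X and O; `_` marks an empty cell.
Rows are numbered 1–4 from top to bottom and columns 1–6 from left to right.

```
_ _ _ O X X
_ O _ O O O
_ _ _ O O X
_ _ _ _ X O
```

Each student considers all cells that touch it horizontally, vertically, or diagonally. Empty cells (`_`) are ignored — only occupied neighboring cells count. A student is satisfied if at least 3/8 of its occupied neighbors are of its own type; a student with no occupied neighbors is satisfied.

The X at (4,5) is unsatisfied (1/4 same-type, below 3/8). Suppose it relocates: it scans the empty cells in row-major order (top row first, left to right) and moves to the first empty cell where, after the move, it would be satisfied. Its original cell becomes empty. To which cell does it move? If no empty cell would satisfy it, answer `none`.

Vacating (4,5). Empty cells in order:
  (1,1): 0/1 same-type → still unsatisfied.
  (1,2): 0/1 same-type → still unsatisfied.
  (1,3): 0/3 same-type → still unsatisfied.
  (2,1): 0/1 same-type → still unsatisfied.
  (2,3): 0/4 same-type → still unsatisfied.
  (3,1): 0/1 same-type → still unsatisfied.
  (3,2): 0/1 same-type → still unsatisfied.
  (3,3): 0/3 same-type → still unsatisfied.
  (4,1): 0/0 same-type → satisfied — stop here.

(4,1)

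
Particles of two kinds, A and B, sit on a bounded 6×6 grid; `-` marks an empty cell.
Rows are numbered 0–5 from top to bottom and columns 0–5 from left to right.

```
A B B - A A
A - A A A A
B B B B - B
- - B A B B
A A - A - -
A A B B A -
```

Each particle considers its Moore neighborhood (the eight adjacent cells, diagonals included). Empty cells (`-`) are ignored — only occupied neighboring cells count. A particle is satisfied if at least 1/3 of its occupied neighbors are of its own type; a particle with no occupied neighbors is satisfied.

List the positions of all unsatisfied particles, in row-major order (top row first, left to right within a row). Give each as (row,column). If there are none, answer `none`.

(0,1), (1,0), (1,2), (3,3), (5,2)

(0,0)A 1/2 satisfied
(0,1)B 1/4 not
(0,2)B 1/3 satisfied
(0,4)A 4/4 satisfied
(0,5)A 3/3 satisfied
(1,0)A 1/4 not
(1,2)A 1/6 not
(1,3)A 3/6 satisfied
(1,4)A 4/6 satisfied
(1,5)A 3/4 satisfied
(2,0)B 1/2 satisfied
(2,1)B 3/5 satisfied
(2,2)B 3/6 satisfied
(2,3)B 3/7 satisfied
(2,5)B 2/4 satisfied
(3,2)B 3/6 satisfied
(3,3)A 1/5 not
(3,4)B 3/5 satisfied
(3,5)B 2/2 satisfied
(4,0)A 3/3 satisfied
(4,1)A 3/5 satisfied
(4,3)A 2/6 satisfied
(5,0)A 3/3 satisfied
(5,1)A 3/4 satisfied
(5,2)B 1/4 not
(5,3)B 1/3 satisfied
(5,4)A 1/2 satisfied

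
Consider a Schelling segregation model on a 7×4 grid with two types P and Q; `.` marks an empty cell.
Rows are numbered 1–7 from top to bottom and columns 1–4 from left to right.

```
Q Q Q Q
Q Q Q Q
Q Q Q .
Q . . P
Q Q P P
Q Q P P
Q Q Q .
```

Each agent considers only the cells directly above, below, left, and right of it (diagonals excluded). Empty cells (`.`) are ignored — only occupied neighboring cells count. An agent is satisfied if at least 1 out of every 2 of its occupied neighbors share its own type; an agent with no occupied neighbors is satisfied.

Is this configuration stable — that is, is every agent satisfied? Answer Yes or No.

(1,1)Q 2/2 ✓
(1,2)Q 3/3 ✓
(1,3)Q 3/3 ✓
(1,4)Q 2/2 ✓
(2,1)Q 3/3 ✓
(2,2)Q 4/4 ✓
(2,3)Q 4/4 ✓
(2,4)Q 2/2 ✓
(3,1)Q 3/3 ✓
(3,2)Q 3/3 ✓
(3,3)Q 2/2 ✓
(4,1)Q 2/2 ✓
(4,4)P 1/1 ✓
(5,1)Q 3/3 ✓
(5,2)Q 2/3 ✓
(5,3)P 2/3 ✓
(5,4)P 3/3 ✓
(6,1)Q 3/3 ✓
(6,2)Q 3/4 ✓
(6,3)P 2/4 ✓
(6,4)P 2/2 ✓
(7,1)Q 2/2 ✓
(7,2)Q 3/3 ✓
(7,3)Q 1/2 ✓
All meet the threshold, so the configuration is stable.

Yes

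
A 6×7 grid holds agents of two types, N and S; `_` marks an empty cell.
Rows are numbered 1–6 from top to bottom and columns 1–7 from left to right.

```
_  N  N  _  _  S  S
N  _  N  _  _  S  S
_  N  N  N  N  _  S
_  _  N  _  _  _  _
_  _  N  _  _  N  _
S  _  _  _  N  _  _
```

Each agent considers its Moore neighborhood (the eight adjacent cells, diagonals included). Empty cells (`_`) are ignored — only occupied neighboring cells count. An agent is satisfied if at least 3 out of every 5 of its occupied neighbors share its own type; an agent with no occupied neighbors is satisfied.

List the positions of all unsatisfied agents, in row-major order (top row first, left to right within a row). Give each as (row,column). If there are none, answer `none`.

Row 1: (1,2)N 3/3 ok · (1,3)N 2/2 ok · (1,6)S 3/3 ok · (1,7)S 3/3 ok
Row 2: (2,1)N 2/2 ok · (2,3)N 5/5 ok · (2,6)S 4/5 ok · (2,7)S 4/4 ok
Row 3: (3,2)N 4/4 ok · (3,3)N 4/4 ok · (3,4)N 4/4 ok · (3,5)N 1/2 unhappy · (3,7)S 2/2 ok
Row 4: (4,3)N 4/4 ok
Row 5: (5,3)N 1/1 ok · (5,6)N 1/1 ok
Row 6: (6,1)S 0/0 ok · (6,5)N 1/1 ok

(3,5)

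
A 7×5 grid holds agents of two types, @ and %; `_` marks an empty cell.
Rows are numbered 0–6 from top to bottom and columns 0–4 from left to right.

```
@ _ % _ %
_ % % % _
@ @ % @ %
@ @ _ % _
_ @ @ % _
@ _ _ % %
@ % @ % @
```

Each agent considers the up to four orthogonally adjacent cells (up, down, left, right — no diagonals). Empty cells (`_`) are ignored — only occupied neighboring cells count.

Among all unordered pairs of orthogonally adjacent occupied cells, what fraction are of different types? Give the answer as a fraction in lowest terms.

4/9

Scan each occupied cell's neighbors to the right and below so each pair is counted once.
Row 0: %(0,2)–%(1,2)=  → 0/1 unlike.
Row 1: %(1,1)–%(1,2)= %(1,1)–@(2,1)≠ %(1,2)–%(1,3)= %(1,2)–%(2,2)= %(1,3)–@(2,3)≠  → 2/5 unlike.
Row 2: @(2,0)–@(2,1)= @(2,0)–@(3,0)= @(2,1)–%(2,2)≠ @(2,1)–@(3,1)= %(2,2)–@(2,3)≠ @(2,3)–%(2,4)≠ @(2,3)–%(3,3)≠  → 4/7 unlike.
Row 3: @(3,0)–@(3,1)= @(3,1)–@(4,1)= %(3,3)–%(4,3)=  → 0/3 unlike.
Row 4: @(4,1)–@(4,2)= @(4,2)–%(4,3)≠ %(4,3)–%(5,3)=  → 1/3 unlike.
Row 5: @(5,0)–@(6,0)= %(5,3)–%(5,4)= %(5,3)–%(6,3)= %(5,4)–@(6,4)≠  → 1/4 unlike.
Row 6: @(6,0)–%(6,1)≠ %(6,1)–@(6,2)≠ @(6,2)–%(6,3)≠ %(6,3)–@(6,4)≠  → 4/4 unlike.
Total adjacent occupied pairs: 27; unlike-type pairs: 12.
12/27 reduces to 4/9.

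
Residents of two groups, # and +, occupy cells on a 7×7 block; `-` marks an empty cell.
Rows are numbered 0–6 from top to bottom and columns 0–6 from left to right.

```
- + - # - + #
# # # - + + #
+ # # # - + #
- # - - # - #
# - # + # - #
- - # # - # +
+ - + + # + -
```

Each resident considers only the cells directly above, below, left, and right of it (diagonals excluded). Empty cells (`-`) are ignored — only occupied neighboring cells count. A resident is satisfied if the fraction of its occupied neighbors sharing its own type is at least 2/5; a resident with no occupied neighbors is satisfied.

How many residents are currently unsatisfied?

Row 0: (0,1)+ 0/1 ✗ · (0,3)# 0/0 ✓ · (0,5)+ 1/2 ✓ · (0,6)# 1/2 ✓
Row 1: (1,0)# 1/2 ✓ · (1,1)# 3/4 ✓ · (1,2)# 2/2 ✓ · (1,4)+ 1/1 ✓ · (1,5)+ 3/4 ✓ · (1,6)# 2/3 ✓
Row 2: (2,0)+ 0/2 ✗ · (2,1)# 3/4 ✓ · (2,2)# 3/3 ✓ · (2,3)# 1/1 ✓ · (2,5)+ 1/2 ✓ · (2,6)# 2/3 ✓
Row 3: (3,1)# 1/1 ✓ · (3,4)# 1/1 ✓ · (3,6)# 2/2 ✓
Row 4: (4,0)# 0/0 ✓ · (4,2)# 1/2 ✓ · (4,3)+ 0/3 ✗ · (4,4)# 1/2 ✓ · (4,6)# 1/2 ✓
Row 5: (5,2)# 2/3 ✓ · (5,3)# 1/3 ✗ · (5,5)# 0/2 ✗ · (5,6)+ 0/2 ✗
Row 6: (6,0)+ 0/0 ✓ · (6,2)+ 1/2 ✓ · (6,3)+ 1/3 ✗ · (6,4)# 0/2 ✗ · (6,5)+ 0/2 ✗
Unsatisfied: (0,1), (2,0), (4,3), (5,3), (5,5), (5,6), (6,3), (6,4), (6,5) — 9 in total.

9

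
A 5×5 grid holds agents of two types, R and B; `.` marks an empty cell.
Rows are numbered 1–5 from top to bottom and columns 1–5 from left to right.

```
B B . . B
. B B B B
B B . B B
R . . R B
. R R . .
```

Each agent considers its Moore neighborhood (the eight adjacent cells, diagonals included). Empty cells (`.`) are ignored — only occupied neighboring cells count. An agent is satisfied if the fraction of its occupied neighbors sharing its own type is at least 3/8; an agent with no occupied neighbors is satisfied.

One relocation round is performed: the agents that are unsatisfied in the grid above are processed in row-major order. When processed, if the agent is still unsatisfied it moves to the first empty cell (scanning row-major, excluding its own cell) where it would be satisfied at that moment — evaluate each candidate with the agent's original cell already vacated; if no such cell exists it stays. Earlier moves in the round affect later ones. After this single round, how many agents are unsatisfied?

Initially unsatisfied (in order): (4,1), (4,4).
  (4,1) → (4,2).
  (4,4) → (4,1).
Resulting grid:
B B . . B
. B B B B
B B . B B
R R . . B
. R R . .
All satisfied now.

0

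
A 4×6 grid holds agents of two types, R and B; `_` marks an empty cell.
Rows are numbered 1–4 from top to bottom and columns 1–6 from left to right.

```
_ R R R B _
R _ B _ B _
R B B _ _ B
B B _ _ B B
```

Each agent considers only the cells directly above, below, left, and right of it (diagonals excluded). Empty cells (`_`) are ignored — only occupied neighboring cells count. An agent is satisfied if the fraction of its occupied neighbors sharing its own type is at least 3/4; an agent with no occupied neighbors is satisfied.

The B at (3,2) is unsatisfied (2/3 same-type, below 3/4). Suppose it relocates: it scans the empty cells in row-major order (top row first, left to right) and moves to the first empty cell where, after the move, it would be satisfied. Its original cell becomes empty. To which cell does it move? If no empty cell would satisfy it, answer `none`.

Vacating (3,2). Empty cells in order:
  (1,1): 0/2 same-type → still unsatisfied.
  (1,6): 1/1 same-type → satisfied — stop here.

(1,6)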